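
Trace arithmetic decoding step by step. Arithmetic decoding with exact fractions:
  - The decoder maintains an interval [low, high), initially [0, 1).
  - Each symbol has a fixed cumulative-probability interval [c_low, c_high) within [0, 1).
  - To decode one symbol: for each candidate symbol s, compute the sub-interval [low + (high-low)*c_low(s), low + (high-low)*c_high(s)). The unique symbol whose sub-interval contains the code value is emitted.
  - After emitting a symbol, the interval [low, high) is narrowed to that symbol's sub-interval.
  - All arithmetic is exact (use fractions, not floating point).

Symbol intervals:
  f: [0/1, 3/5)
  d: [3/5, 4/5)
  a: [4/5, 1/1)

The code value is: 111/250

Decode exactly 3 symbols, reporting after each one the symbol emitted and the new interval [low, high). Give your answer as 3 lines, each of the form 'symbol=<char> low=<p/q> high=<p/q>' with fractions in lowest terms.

Answer: symbol=f low=0/1 high=3/5
symbol=d low=9/25 high=12/25
symbol=d low=54/125 high=57/125

Derivation:
Step 1: interval [0/1, 1/1), width = 1/1 - 0/1 = 1/1
  'f': [0/1 + 1/1*0/1, 0/1 + 1/1*3/5) = [0/1, 3/5) <- contains code 111/250
  'd': [0/1 + 1/1*3/5, 0/1 + 1/1*4/5) = [3/5, 4/5)
  'a': [0/1 + 1/1*4/5, 0/1 + 1/1*1/1) = [4/5, 1/1)
  emit 'f', narrow to [0/1, 3/5)
Step 2: interval [0/1, 3/5), width = 3/5 - 0/1 = 3/5
  'f': [0/1 + 3/5*0/1, 0/1 + 3/5*3/5) = [0/1, 9/25)
  'd': [0/1 + 3/5*3/5, 0/1 + 3/5*4/5) = [9/25, 12/25) <- contains code 111/250
  'a': [0/1 + 3/5*4/5, 0/1 + 3/5*1/1) = [12/25, 3/5)
  emit 'd', narrow to [9/25, 12/25)
Step 3: interval [9/25, 12/25), width = 12/25 - 9/25 = 3/25
  'f': [9/25 + 3/25*0/1, 9/25 + 3/25*3/5) = [9/25, 54/125)
  'd': [9/25 + 3/25*3/5, 9/25 + 3/25*4/5) = [54/125, 57/125) <- contains code 111/250
  'a': [9/25 + 3/25*4/5, 9/25 + 3/25*1/1) = [57/125, 12/25)
  emit 'd', narrow to [54/125, 57/125)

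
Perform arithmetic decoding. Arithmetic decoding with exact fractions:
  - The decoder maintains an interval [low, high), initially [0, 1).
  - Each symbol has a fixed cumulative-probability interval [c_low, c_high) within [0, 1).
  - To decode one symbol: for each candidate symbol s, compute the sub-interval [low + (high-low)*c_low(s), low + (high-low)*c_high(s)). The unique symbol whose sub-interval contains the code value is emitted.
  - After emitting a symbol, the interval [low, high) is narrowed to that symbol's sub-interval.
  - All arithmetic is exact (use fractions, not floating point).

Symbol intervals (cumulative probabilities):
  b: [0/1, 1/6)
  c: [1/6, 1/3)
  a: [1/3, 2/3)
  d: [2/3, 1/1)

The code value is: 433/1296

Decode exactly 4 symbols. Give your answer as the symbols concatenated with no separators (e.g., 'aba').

Answer: abbb

Derivation:
Step 1: interval [0/1, 1/1), width = 1/1 - 0/1 = 1/1
  'b': [0/1 + 1/1*0/1, 0/1 + 1/1*1/6) = [0/1, 1/6)
  'c': [0/1 + 1/1*1/6, 0/1 + 1/1*1/3) = [1/6, 1/3)
  'a': [0/1 + 1/1*1/3, 0/1 + 1/1*2/3) = [1/3, 2/3) <- contains code 433/1296
  'd': [0/1 + 1/1*2/3, 0/1 + 1/1*1/1) = [2/3, 1/1)
  emit 'a', narrow to [1/3, 2/3)
Step 2: interval [1/3, 2/3), width = 2/3 - 1/3 = 1/3
  'b': [1/3 + 1/3*0/1, 1/3 + 1/3*1/6) = [1/3, 7/18) <- contains code 433/1296
  'c': [1/3 + 1/3*1/6, 1/3 + 1/3*1/3) = [7/18, 4/9)
  'a': [1/3 + 1/3*1/3, 1/3 + 1/3*2/3) = [4/9, 5/9)
  'd': [1/3 + 1/3*2/3, 1/3 + 1/3*1/1) = [5/9, 2/3)
  emit 'b', narrow to [1/3, 7/18)
Step 3: interval [1/3, 7/18), width = 7/18 - 1/3 = 1/18
  'b': [1/3 + 1/18*0/1, 1/3 + 1/18*1/6) = [1/3, 37/108) <- contains code 433/1296
  'c': [1/3 + 1/18*1/6, 1/3 + 1/18*1/3) = [37/108, 19/54)
  'a': [1/3 + 1/18*1/3, 1/3 + 1/18*2/3) = [19/54, 10/27)
  'd': [1/3 + 1/18*2/3, 1/3 + 1/18*1/1) = [10/27, 7/18)
  emit 'b', narrow to [1/3, 37/108)
Step 4: interval [1/3, 37/108), width = 37/108 - 1/3 = 1/108
  'b': [1/3 + 1/108*0/1, 1/3 + 1/108*1/6) = [1/3, 217/648) <- contains code 433/1296
  'c': [1/3 + 1/108*1/6, 1/3 + 1/108*1/3) = [217/648, 109/324)
  'a': [1/3 + 1/108*1/3, 1/3 + 1/108*2/3) = [109/324, 55/162)
  'd': [1/3 + 1/108*2/3, 1/3 + 1/108*1/1) = [55/162, 37/108)
  emit 'b', narrow to [1/3, 217/648)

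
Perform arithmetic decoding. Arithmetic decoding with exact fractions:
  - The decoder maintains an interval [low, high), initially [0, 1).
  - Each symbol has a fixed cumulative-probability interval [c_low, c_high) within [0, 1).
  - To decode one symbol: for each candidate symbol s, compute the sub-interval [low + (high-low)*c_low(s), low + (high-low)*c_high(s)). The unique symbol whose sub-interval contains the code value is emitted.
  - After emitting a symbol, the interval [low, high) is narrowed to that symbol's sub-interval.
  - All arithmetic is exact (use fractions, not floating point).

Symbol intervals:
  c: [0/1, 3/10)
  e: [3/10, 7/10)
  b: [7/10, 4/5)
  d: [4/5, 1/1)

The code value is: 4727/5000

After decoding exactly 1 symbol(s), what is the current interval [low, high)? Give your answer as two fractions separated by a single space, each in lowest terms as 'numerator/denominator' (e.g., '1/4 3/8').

Step 1: interval [0/1, 1/1), width = 1/1 - 0/1 = 1/1
  'c': [0/1 + 1/1*0/1, 0/1 + 1/1*3/10) = [0/1, 3/10)
  'e': [0/1 + 1/1*3/10, 0/1 + 1/1*7/10) = [3/10, 7/10)
  'b': [0/1 + 1/1*7/10, 0/1 + 1/1*4/5) = [7/10, 4/5)
  'd': [0/1 + 1/1*4/5, 0/1 + 1/1*1/1) = [4/5, 1/1) <- contains code 4727/5000
  emit 'd', narrow to [4/5, 1/1)

Answer: 4/5 1/1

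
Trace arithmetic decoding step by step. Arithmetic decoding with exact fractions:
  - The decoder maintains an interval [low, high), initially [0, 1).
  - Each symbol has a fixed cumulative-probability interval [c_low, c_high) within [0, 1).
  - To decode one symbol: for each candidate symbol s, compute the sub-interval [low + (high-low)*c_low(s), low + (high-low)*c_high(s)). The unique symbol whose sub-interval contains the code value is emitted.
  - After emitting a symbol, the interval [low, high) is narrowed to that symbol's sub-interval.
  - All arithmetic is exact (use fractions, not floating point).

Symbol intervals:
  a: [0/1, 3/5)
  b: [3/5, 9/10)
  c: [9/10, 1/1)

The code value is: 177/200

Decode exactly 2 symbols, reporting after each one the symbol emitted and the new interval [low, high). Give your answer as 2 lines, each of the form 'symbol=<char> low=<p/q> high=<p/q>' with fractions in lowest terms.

Step 1: interval [0/1, 1/1), width = 1/1 - 0/1 = 1/1
  'a': [0/1 + 1/1*0/1, 0/1 + 1/1*3/5) = [0/1, 3/5)
  'b': [0/1 + 1/1*3/5, 0/1 + 1/1*9/10) = [3/5, 9/10) <- contains code 177/200
  'c': [0/1 + 1/1*9/10, 0/1 + 1/1*1/1) = [9/10, 1/1)
  emit 'b', narrow to [3/5, 9/10)
Step 2: interval [3/5, 9/10), width = 9/10 - 3/5 = 3/10
  'a': [3/5 + 3/10*0/1, 3/5 + 3/10*3/5) = [3/5, 39/50)
  'b': [3/5 + 3/10*3/5, 3/5 + 3/10*9/10) = [39/50, 87/100)
  'c': [3/5 + 3/10*9/10, 3/5 + 3/10*1/1) = [87/100, 9/10) <- contains code 177/200
  emit 'c', narrow to [87/100, 9/10)

Answer: symbol=b low=3/5 high=9/10
symbol=c low=87/100 high=9/10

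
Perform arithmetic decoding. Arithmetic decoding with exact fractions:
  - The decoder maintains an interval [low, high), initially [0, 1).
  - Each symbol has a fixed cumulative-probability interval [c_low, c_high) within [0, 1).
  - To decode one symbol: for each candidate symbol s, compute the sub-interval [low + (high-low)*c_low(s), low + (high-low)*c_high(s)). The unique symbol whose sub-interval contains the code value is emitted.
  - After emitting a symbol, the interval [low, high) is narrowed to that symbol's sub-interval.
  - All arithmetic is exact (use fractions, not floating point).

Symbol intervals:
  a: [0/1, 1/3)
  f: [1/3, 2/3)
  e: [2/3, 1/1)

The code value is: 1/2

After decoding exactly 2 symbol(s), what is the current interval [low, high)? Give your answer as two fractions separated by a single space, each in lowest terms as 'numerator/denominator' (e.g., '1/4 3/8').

Step 1: interval [0/1, 1/1), width = 1/1 - 0/1 = 1/1
  'a': [0/1 + 1/1*0/1, 0/1 + 1/1*1/3) = [0/1, 1/3)
  'f': [0/1 + 1/1*1/3, 0/1 + 1/1*2/3) = [1/3, 2/3) <- contains code 1/2
  'e': [0/1 + 1/1*2/3, 0/1 + 1/1*1/1) = [2/3, 1/1)
  emit 'f', narrow to [1/3, 2/3)
Step 2: interval [1/3, 2/3), width = 2/3 - 1/3 = 1/3
  'a': [1/3 + 1/3*0/1, 1/3 + 1/3*1/3) = [1/3, 4/9)
  'f': [1/3 + 1/3*1/3, 1/3 + 1/3*2/3) = [4/9, 5/9) <- contains code 1/2
  'e': [1/3 + 1/3*2/3, 1/3 + 1/3*1/1) = [5/9, 2/3)
  emit 'f', narrow to [4/9, 5/9)

Answer: 4/9 5/9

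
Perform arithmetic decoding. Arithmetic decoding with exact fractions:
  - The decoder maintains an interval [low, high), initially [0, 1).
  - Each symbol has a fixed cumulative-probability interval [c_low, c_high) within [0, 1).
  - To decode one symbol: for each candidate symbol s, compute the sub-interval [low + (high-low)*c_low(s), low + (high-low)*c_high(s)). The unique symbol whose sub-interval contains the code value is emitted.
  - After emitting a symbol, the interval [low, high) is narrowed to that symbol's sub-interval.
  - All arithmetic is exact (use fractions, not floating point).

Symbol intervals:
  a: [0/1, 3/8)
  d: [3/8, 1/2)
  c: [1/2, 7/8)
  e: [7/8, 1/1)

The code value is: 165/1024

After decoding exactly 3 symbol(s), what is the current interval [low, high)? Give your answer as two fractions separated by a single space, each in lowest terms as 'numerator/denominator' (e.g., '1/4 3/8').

Step 1: interval [0/1, 1/1), width = 1/1 - 0/1 = 1/1
  'a': [0/1 + 1/1*0/1, 0/1 + 1/1*3/8) = [0/1, 3/8) <- contains code 165/1024
  'd': [0/1 + 1/1*3/8, 0/1 + 1/1*1/2) = [3/8, 1/2)
  'c': [0/1 + 1/1*1/2, 0/1 + 1/1*7/8) = [1/2, 7/8)
  'e': [0/1 + 1/1*7/8, 0/1 + 1/1*1/1) = [7/8, 1/1)
  emit 'a', narrow to [0/1, 3/8)
Step 2: interval [0/1, 3/8), width = 3/8 - 0/1 = 3/8
  'a': [0/1 + 3/8*0/1, 0/1 + 3/8*3/8) = [0/1, 9/64)
  'd': [0/1 + 3/8*3/8, 0/1 + 3/8*1/2) = [9/64, 3/16) <- contains code 165/1024
  'c': [0/1 + 3/8*1/2, 0/1 + 3/8*7/8) = [3/16, 21/64)
  'e': [0/1 + 3/8*7/8, 0/1 + 3/8*1/1) = [21/64, 3/8)
  emit 'd', narrow to [9/64, 3/16)
Step 3: interval [9/64, 3/16), width = 3/16 - 9/64 = 3/64
  'a': [9/64 + 3/64*0/1, 9/64 + 3/64*3/8) = [9/64, 81/512)
  'd': [9/64 + 3/64*3/8, 9/64 + 3/64*1/2) = [81/512, 21/128) <- contains code 165/1024
  'c': [9/64 + 3/64*1/2, 9/64 + 3/64*7/8) = [21/128, 93/512)
  'e': [9/64 + 3/64*7/8, 9/64 + 3/64*1/1) = [93/512, 3/16)
  emit 'd', narrow to [81/512, 21/128)

Answer: 81/512 21/128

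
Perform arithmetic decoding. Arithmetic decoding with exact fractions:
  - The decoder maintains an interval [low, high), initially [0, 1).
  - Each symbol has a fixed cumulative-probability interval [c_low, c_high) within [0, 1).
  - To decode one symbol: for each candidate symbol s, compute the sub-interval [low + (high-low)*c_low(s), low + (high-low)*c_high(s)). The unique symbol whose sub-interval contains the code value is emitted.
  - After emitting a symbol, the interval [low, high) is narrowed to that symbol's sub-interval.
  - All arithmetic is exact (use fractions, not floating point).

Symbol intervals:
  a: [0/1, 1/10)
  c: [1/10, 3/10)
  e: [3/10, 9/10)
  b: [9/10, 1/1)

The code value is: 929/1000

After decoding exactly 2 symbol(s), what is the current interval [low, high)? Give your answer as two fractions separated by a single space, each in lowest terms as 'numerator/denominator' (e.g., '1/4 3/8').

Answer: 91/100 93/100

Derivation:
Step 1: interval [0/1, 1/1), width = 1/1 - 0/1 = 1/1
  'a': [0/1 + 1/1*0/1, 0/1 + 1/1*1/10) = [0/1, 1/10)
  'c': [0/1 + 1/1*1/10, 0/1 + 1/1*3/10) = [1/10, 3/10)
  'e': [0/1 + 1/1*3/10, 0/1 + 1/1*9/10) = [3/10, 9/10)
  'b': [0/1 + 1/1*9/10, 0/1 + 1/1*1/1) = [9/10, 1/1) <- contains code 929/1000
  emit 'b', narrow to [9/10, 1/1)
Step 2: interval [9/10, 1/1), width = 1/1 - 9/10 = 1/10
  'a': [9/10 + 1/10*0/1, 9/10 + 1/10*1/10) = [9/10, 91/100)
  'c': [9/10 + 1/10*1/10, 9/10 + 1/10*3/10) = [91/100, 93/100) <- contains code 929/1000
  'e': [9/10 + 1/10*3/10, 9/10 + 1/10*9/10) = [93/100, 99/100)
  'b': [9/10 + 1/10*9/10, 9/10 + 1/10*1/1) = [99/100, 1/1)
  emit 'c', narrow to [91/100, 93/100)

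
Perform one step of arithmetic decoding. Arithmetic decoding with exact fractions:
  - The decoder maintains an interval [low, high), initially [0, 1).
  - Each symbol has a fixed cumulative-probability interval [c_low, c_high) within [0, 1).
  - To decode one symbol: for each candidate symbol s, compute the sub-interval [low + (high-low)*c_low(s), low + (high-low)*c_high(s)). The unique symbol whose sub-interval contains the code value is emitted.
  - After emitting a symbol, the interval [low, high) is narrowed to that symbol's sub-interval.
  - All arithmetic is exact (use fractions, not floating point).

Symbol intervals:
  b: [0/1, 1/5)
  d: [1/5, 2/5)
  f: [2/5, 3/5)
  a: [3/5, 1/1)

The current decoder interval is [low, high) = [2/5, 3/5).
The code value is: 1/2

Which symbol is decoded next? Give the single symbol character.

Interval width = high − low = 3/5 − 2/5 = 1/5
Scaled code = (code − low) / width = (1/2 − 2/5) / 1/5 = 1/2
  b: [0/1, 1/5) 
  d: [1/5, 2/5) 
  f: [2/5, 3/5) ← scaled code falls here ✓
  a: [3/5, 1/1) 

Answer: f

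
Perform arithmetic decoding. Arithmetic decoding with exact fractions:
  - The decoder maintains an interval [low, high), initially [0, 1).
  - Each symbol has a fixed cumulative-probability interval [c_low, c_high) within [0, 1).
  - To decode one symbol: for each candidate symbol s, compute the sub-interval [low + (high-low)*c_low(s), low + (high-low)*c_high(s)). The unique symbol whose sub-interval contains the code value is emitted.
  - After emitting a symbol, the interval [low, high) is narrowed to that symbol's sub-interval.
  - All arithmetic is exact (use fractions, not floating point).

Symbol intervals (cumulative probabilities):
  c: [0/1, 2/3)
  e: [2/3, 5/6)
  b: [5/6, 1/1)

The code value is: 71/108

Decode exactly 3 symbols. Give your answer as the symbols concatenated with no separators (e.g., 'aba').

Answer: cbb

Derivation:
Step 1: interval [0/1, 1/1), width = 1/1 - 0/1 = 1/1
  'c': [0/1 + 1/1*0/1, 0/1 + 1/1*2/3) = [0/1, 2/3) <- contains code 71/108
  'e': [0/1 + 1/1*2/3, 0/1 + 1/1*5/6) = [2/3, 5/6)
  'b': [0/1 + 1/1*5/6, 0/1 + 1/1*1/1) = [5/6, 1/1)
  emit 'c', narrow to [0/1, 2/3)
Step 2: interval [0/1, 2/3), width = 2/3 - 0/1 = 2/3
  'c': [0/1 + 2/3*0/1, 0/1 + 2/3*2/3) = [0/1, 4/9)
  'e': [0/1 + 2/3*2/3, 0/1 + 2/3*5/6) = [4/9, 5/9)
  'b': [0/1 + 2/3*5/6, 0/1 + 2/3*1/1) = [5/9, 2/3) <- contains code 71/108
  emit 'b', narrow to [5/9, 2/3)
Step 3: interval [5/9, 2/3), width = 2/3 - 5/9 = 1/9
  'c': [5/9 + 1/9*0/1, 5/9 + 1/9*2/3) = [5/9, 17/27)
  'e': [5/9 + 1/9*2/3, 5/9 + 1/9*5/6) = [17/27, 35/54)
  'b': [5/9 + 1/9*5/6, 5/9 + 1/9*1/1) = [35/54, 2/3) <- contains code 71/108
  emit 'b', narrow to [35/54, 2/3)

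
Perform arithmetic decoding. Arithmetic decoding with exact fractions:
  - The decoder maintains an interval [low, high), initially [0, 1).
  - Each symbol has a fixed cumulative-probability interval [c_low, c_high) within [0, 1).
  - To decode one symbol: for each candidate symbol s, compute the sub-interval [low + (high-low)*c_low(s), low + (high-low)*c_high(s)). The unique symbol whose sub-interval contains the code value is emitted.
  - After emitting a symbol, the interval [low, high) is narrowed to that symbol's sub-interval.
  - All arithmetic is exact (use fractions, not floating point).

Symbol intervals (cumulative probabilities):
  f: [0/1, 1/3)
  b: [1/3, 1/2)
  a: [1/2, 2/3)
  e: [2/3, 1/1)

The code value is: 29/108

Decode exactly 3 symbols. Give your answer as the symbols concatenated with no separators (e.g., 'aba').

Answer: feb

Derivation:
Step 1: interval [0/1, 1/1), width = 1/1 - 0/1 = 1/1
  'f': [0/1 + 1/1*0/1, 0/1 + 1/1*1/3) = [0/1, 1/3) <- contains code 29/108
  'b': [0/1 + 1/1*1/3, 0/1 + 1/1*1/2) = [1/3, 1/2)
  'a': [0/1 + 1/1*1/2, 0/1 + 1/1*2/3) = [1/2, 2/3)
  'e': [0/1 + 1/1*2/3, 0/1 + 1/1*1/1) = [2/3, 1/1)
  emit 'f', narrow to [0/1, 1/3)
Step 2: interval [0/1, 1/3), width = 1/3 - 0/1 = 1/3
  'f': [0/1 + 1/3*0/1, 0/1 + 1/3*1/3) = [0/1, 1/9)
  'b': [0/1 + 1/3*1/3, 0/1 + 1/3*1/2) = [1/9, 1/6)
  'a': [0/1 + 1/3*1/2, 0/1 + 1/3*2/3) = [1/6, 2/9)
  'e': [0/1 + 1/3*2/3, 0/1 + 1/3*1/1) = [2/9, 1/3) <- contains code 29/108
  emit 'e', narrow to [2/9, 1/3)
Step 3: interval [2/9, 1/3), width = 1/3 - 2/9 = 1/9
  'f': [2/9 + 1/9*0/1, 2/9 + 1/9*1/3) = [2/9, 7/27)
  'b': [2/9 + 1/9*1/3, 2/9 + 1/9*1/2) = [7/27, 5/18) <- contains code 29/108
  'a': [2/9 + 1/9*1/2, 2/9 + 1/9*2/3) = [5/18, 8/27)
  'e': [2/9 + 1/9*2/3, 2/9 + 1/9*1/1) = [8/27, 1/3)
  emit 'b', narrow to [7/27, 5/18)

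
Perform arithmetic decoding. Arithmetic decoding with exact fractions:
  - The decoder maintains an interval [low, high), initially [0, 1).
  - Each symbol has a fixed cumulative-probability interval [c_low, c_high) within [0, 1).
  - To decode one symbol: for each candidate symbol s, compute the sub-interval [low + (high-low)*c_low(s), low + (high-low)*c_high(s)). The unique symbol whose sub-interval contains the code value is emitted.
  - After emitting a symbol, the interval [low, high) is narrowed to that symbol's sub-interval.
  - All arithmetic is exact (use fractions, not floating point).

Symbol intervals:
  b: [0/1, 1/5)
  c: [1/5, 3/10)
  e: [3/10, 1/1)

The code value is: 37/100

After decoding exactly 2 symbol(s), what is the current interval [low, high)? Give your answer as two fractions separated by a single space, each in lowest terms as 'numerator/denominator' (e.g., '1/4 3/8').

Step 1: interval [0/1, 1/1), width = 1/1 - 0/1 = 1/1
  'b': [0/1 + 1/1*0/1, 0/1 + 1/1*1/5) = [0/1, 1/5)
  'c': [0/1 + 1/1*1/5, 0/1 + 1/1*3/10) = [1/5, 3/10)
  'e': [0/1 + 1/1*3/10, 0/1 + 1/1*1/1) = [3/10, 1/1) <- contains code 37/100
  emit 'e', narrow to [3/10, 1/1)
Step 2: interval [3/10, 1/1), width = 1/1 - 3/10 = 7/10
  'b': [3/10 + 7/10*0/1, 3/10 + 7/10*1/5) = [3/10, 11/25) <- contains code 37/100
  'c': [3/10 + 7/10*1/5, 3/10 + 7/10*3/10) = [11/25, 51/100)
  'e': [3/10 + 7/10*3/10, 3/10 + 7/10*1/1) = [51/100, 1/1)
  emit 'b', narrow to [3/10, 11/25)

Answer: 3/10 11/25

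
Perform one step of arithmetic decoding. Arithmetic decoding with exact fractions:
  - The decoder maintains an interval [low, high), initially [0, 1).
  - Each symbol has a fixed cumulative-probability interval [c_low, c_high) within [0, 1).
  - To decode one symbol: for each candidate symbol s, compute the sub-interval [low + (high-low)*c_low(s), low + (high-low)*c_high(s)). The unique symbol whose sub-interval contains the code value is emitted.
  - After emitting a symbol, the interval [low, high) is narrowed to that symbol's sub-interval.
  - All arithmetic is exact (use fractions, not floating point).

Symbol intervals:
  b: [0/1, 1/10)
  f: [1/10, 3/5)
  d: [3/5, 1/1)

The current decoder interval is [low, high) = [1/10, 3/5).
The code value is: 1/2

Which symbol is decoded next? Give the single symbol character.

Answer: d

Derivation:
Interval width = high − low = 3/5 − 1/10 = 1/2
Scaled code = (code − low) / width = (1/2 − 1/10) / 1/2 = 4/5
  b: [0/1, 1/10) 
  f: [1/10, 3/5) 
  d: [3/5, 1/1) ← scaled code falls here ✓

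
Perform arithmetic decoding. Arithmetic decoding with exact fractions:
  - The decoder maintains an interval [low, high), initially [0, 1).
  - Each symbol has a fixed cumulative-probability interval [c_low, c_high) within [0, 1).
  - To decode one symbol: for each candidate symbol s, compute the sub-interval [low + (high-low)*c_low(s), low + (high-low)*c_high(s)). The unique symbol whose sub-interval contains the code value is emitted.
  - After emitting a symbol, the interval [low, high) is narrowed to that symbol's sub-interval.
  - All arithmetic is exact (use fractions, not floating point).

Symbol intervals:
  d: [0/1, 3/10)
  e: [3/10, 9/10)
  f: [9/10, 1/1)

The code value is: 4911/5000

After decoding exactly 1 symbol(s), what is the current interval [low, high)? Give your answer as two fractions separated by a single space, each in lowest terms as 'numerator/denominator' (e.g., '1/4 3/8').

Step 1: interval [0/1, 1/1), width = 1/1 - 0/1 = 1/1
  'd': [0/1 + 1/1*0/1, 0/1 + 1/1*3/10) = [0/1, 3/10)
  'e': [0/1 + 1/1*3/10, 0/1 + 1/1*9/10) = [3/10, 9/10)
  'f': [0/1 + 1/1*9/10, 0/1 + 1/1*1/1) = [9/10, 1/1) <- contains code 4911/5000
  emit 'f', narrow to [9/10, 1/1)

Answer: 9/10 1/1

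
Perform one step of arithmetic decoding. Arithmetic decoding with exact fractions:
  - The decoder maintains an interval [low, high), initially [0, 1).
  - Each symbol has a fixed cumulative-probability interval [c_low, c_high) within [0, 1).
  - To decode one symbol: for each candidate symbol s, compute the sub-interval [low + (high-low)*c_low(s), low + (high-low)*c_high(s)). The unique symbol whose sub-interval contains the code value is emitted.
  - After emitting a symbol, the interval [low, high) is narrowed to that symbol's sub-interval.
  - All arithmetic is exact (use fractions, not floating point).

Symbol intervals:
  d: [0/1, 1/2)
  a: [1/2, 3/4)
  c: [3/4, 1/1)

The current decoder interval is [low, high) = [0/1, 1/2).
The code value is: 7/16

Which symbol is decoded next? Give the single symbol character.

Answer: c

Derivation:
Interval width = high − low = 1/2 − 0/1 = 1/2
Scaled code = (code − low) / width = (7/16 − 0/1) / 1/2 = 7/8
  d: [0/1, 1/2) 
  a: [1/2, 3/4) 
  c: [3/4, 1/1) ← scaled code falls here ✓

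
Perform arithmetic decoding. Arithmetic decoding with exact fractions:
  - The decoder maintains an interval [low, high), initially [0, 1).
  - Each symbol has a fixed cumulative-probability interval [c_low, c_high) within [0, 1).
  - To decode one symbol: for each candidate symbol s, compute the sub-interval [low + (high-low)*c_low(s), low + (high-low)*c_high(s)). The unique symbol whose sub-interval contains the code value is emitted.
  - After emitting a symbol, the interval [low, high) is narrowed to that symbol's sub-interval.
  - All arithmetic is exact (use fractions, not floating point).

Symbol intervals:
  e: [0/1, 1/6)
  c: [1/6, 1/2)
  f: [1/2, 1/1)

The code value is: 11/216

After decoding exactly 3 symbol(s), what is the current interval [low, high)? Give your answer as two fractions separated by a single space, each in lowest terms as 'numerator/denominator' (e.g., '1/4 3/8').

Answer: 1/27 1/18

Derivation:
Step 1: interval [0/1, 1/1), width = 1/1 - 0/1 = 1/1
  'e': [0/1 + 1/1*0/1, 0/1 + 1/1*1/6) = [0/1, 1/6) <- contains code 11/216
  'c': [0/1 + 1/1*1/6, 0/1 + 1/1*1/2) = [1/6, 1/2)
  'f': [0/1 + 1/1*1/2, 0/1 + 1/1*1/1) = [1/2, 1/1)
  emit 'e', narrow to [0/1, 1/6)
Step 2: interval [0/1, 1/6), width = 1/6 - 0/1 = 1/6
  'e': [0/1 + 1/6*0/1, 0/1 + 1/6*1/6) = [0/1, 1/36)
  'c': [0/1 + 1/6*1/6, 0/1 + 1/6*1/2) = [1/36, 1/12) <- contains code 11/216
  'f': [0/1 + 1/6*1/2, 0/1 + 1/6*1/1) = [1/12, 1/6)
  emit 'c', narrow to [1/36, 1/12)
Step 3: interval [1/36, 1/12), width = 1/12 - 1/36 = 1/18
  'e': [1/36 + 1/18*0/1, 1/36 + 1/18*1/6) = [1/36, 1/27)
  'c': [1/36 + 1/18*1/6, 1/36 + 1/18*1/2) = [1/27, 1/18) <- contains code 11/216
  'f': [1/36 + 1/18*1/2, 1/36 + 1/18*1/1) = [1/18, 1/12)
  emit 'c', narrow to [1/27, 1/18)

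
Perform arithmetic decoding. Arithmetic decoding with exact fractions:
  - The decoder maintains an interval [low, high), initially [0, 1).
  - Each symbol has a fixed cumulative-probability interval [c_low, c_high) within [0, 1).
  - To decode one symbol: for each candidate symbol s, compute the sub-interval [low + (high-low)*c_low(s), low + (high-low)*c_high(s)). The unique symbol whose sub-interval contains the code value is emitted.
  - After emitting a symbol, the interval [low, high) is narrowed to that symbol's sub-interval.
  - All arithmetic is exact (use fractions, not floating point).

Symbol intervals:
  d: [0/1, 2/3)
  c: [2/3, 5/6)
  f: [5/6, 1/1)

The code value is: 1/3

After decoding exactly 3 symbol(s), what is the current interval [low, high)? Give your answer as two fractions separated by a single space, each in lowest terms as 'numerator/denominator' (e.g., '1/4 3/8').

Step 1: interval [0/1, 1/1), width = 1/1 - 0/1 = 1/1
  'd': [0/1 + 1/1*0/1, 0/1 + 1/1*2/3) = [0/1, 2/3) <- contains code 1/3
  'c': [0/1 + 1/1*2/3, 0/1 + 1/1*5/6) = [2/3, 5/6)
  'f': [0/1 + 1/1*5/6, 0/1 + 1/1*1/1) = [5/6, 1/1)
  emit 'd', narrow to [0/1, 2/3)
Step 2: interval [0/1, 2/3), width = 2/3 - 0/1 = 2/3
  'd': [0/1 + 2/3*0/1, 0/1 + 2/3*2/3) = [0/1, 4/9) <- contains code 1/3
  'c': [0/1 + 2/3*2/3, 0/1 + 2/3*5/6) = [4/9, 5/9)
  'f': [0/1 + 2/3*5/6, 0/1 + 2/3*1/1) = [5/9, 2/3)
  emit 'd', narrow to [0/1, 4/9)
Step 3: interval [0/1, 4/9), width = 4/9 - 0/1 = 4/9
  'd': [0/1 + 4/9*0/1, 0/1 + 4/9*2/3) = [0/1, 8/27)
  'c': [0/1 + 4/9*2/3, 0/1 + 4/9*5/6) = [8/27, 10/27) <- contains code 1/3
  'f': [0/1 + 4/9*5/6, 0/1 + 4/9*1/1) = [10/27, 4/9)
  emit 'c', narrow to [8/27, 10/27)

Answer: 8/27 10/27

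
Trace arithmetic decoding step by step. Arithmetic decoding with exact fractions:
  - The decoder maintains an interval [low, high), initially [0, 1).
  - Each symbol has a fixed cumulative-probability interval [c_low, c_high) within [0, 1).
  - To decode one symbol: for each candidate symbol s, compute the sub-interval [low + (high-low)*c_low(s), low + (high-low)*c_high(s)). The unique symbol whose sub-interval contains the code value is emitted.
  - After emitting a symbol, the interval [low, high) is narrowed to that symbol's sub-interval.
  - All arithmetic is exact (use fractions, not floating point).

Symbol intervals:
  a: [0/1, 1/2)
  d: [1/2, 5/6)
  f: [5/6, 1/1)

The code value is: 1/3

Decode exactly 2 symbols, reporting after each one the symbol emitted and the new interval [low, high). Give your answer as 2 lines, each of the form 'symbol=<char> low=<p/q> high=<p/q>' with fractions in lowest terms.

Step 1: interval [0/1, 1/1), width = 1/1 - 0/1 = 1/1
  'a': [0/1 + 1/1*0/1, 0/1 + 1/1*1/2) = [0/1, 1/2) <- contains code 1/3
  'd': [0/1 + 1/1*1/2, 0/1 + 1/1*5/6) = [1/2, 5/6)
  'f': [0/1 + 1/1*5/6, 0/1 + 1/1*1/1) = [5/6, 1/1)
  emit 'a', narrow to [0/1, 1/2)
Step 2: interval [0/1, 1/2), width = 1/2 - 0/1 = 1/2
  'a': [0/1 + 1/2*0/1, 0/1 + 1/2*1/2) = [0/1, 1/4)
  'd': [0/1 + 1/2*1/2, 0/1 + 1/2*5/6) = [1/4, 5/12) <- contains code 1/3
  'f': [0/1 + 1/2*5/6, 0/1 + 1/2*1/1) = [5/12, 1/2)
  emit 'd', narrow to [1/4, 5/12)

Answer: symbol=a low=0/1 high=1/2
symbol=d low=1/4 high=5/12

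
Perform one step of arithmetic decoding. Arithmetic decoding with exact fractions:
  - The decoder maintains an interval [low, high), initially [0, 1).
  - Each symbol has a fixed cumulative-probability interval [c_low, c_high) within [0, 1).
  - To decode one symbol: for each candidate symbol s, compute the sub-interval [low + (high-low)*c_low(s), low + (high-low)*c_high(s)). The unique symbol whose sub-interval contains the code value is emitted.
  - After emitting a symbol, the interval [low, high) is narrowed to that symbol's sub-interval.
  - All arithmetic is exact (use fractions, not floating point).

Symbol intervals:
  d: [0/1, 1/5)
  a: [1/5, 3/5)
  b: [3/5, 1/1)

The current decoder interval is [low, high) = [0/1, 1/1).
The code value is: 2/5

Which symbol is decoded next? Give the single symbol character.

Interval width = high − low = 1/1 − 0/1 = 1/1
Scaled code = (code − low) / width = (2/5 − 0/1) / 1/1 = 2/5
  d: [0/1, 1/5) 
  a: [1/5, 3/5) ← scaled code falls here ✓
  b: [3/5, 1/1) 

Answer: a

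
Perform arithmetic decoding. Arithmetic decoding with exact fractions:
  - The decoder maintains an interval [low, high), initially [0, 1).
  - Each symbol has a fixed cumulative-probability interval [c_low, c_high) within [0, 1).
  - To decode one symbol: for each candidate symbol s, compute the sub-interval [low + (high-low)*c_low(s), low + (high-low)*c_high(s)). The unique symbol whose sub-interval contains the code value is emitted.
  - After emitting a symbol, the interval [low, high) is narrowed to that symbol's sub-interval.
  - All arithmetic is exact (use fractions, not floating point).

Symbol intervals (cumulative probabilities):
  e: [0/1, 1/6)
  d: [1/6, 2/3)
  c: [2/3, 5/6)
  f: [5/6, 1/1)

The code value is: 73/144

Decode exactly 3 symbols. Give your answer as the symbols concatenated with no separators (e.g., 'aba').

Step 1: interval [0/1, 1/1), width = 1/1 - 0/1 = 1/1
  'e': [0/1 + 1/1*0/1, 0/1 + 1/1*1/6) = [0/1, 1/6)
  'd': [0/1 + 1/1*1/6, 0/1 + 1/1*2/3) = [1/6, 2/3) <- contains code 73/144
  'c': [0/1 + 1/1*2/3, 0/1 + 1/1*5/6) = [2/3, 5/6)
  'f': [0/1 + 1/1*5/6, 0/1 + 1/1*1/1) = [5/6, 1/1)
  emit 'd', narrow to [1/6, 2/3)
Step 2: interval [1/6, 2/3), width = 2/3 - 1/6 = 1/2
  'e': [1/6 + 1/2*0/1, 1/6 + 1/2*1/6) = [1/6, 1/4)
  'd': [1/6 + 1/2*1/6, 1/6 + 1/2*2/3) = [1/4, 1/2)
  'c': [1/6 + 1/2*2/3, 1/6 + 1/2*5/6) = [1/2, 7/12) <- contains code 73/144
  'f': [1/6 + 1/2*5/6, 1/6 + 1/2*1/1) = [7/12, 2/3)
  emit 'c', narrow to [1/2, 7/12)
Step 3: interval [1/2, 7/12), width = 7/12 - 1/2 = 1/12
  'e': [1/2 + 1/12*0/1, 1/2 + 1/12*1/6) = [1/2, 37/72) <- contains code 73/144
  'd': [1/2 + 1/12*1/6, 1/2 + 1/12*2/3) = [37/72, 5/9)
  'c': [1/2 + 1/12*2/3, 1/2 + 1/12*5/6) = [5/9, 41/72)
  'f': [1/2 + 1/12*5/6, 1/2 + 1/12*1/1) = [41/72, 7/12)
  emit 'e', narrow to [1/2, 37/72)

Answer: dce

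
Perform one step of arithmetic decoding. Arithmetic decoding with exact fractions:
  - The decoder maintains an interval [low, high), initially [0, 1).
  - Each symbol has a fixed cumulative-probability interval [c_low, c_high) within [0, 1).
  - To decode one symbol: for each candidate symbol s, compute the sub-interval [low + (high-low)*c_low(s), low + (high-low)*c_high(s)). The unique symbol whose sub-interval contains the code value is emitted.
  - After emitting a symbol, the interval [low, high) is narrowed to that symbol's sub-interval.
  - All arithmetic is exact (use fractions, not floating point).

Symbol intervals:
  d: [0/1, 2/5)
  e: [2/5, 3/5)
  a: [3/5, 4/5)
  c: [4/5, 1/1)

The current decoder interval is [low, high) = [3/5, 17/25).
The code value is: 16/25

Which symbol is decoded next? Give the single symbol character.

Interval width = high − low = 17/25 − 3/5 = 2/25
Scaled code = (code − low) / width = (16/25 − 3/5) / 2/25 = 1/2
  d: [0/1, 2/5) 
  e: [2/5, 3/5) ← scaled code falls here ✓
  a: [3/5, 4/5) 
  c: [4/5, 1/1) 

Answer: e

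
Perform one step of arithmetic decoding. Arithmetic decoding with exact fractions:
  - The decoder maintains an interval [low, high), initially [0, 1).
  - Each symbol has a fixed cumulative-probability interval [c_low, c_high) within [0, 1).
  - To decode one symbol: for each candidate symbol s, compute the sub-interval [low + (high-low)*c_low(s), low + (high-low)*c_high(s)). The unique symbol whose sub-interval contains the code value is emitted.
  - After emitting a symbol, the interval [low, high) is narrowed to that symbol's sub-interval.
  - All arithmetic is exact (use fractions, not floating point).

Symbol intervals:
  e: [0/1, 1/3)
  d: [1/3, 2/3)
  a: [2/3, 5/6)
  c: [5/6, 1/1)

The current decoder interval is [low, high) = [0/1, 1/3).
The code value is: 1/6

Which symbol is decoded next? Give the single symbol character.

Interval width = high − low = 1/3 − 0/1 = 1/3
Scaled code = (code − low) / width = (1/6 − 0/1) / 1/3 = 1/2
  e: [0/1, 1/3) 
  d: [1/3, 2/3) ← scaled code falls here ✓
  a: [2/3, 5/6) 
  c: [5/6, 1/1) 

Answer: d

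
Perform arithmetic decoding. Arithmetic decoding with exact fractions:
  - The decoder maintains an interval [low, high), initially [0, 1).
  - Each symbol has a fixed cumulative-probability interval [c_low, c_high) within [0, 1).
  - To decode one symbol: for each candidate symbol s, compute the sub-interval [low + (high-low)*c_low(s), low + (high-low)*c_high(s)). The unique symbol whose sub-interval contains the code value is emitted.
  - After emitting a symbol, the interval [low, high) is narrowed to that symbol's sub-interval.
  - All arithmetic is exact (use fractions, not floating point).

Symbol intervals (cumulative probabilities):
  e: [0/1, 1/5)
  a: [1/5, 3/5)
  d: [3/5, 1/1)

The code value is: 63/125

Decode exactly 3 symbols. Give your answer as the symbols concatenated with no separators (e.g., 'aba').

Step 1: interval [0/1, 1/1), width = 1/1 - 0/1 = 1/1
  'e': [0/1 + 1/1*0/1, 0/1 + 1/1*1/5) = [0/1, 1/5)
  'a': [0/1 + 1/1*1/5, 0/1 + 1/1*3/5) = [1/5, 3/5) <- contains code 63/125
  'd': [0/1 + 1/1*3/5, 0/1 + 1/1*1/1) = [3/5, 1/1)
  emit 'a', narrow to [1/5, 3/5)
Step 2: interval [1/5, 3/5), width = 3/5 - 1/5 = 2/5
  'e': [1/5 + 2/5*0/1, 1/5 + 2/5*1/5) = [1/5, 7/25)
  'a': [1/5 + 2/5*1/5, 1/5 + 2/5*3/5) = [7/25, 11/25)
  'd': [1/5 + 2/5*3/5, 1/5 + 2/5*1/1) = [11/25, 3/5) <- contains code 63/125
  emit 'd', narrow to [11/25, 3/5)
Step 3: interval [11/25, 3/5), width = 3/5 - 11/25 = 4/25
  'e': [11/25 + 4/25*0/1, 11/25 + 4/25*1/5) = [11/25, 59/125)
  'a': [11/25 + 4/25*1/5, 11/25 + 4/25*3/5) = [59/125, 67/125) <- contains code 63/125
  'd': [11/25 + 4/25*3/5, 11/25 + 4/25*1/1) = [67/125, 3/5)
  emit 'a', narrow to [59/125, 67/125)

Answer: ada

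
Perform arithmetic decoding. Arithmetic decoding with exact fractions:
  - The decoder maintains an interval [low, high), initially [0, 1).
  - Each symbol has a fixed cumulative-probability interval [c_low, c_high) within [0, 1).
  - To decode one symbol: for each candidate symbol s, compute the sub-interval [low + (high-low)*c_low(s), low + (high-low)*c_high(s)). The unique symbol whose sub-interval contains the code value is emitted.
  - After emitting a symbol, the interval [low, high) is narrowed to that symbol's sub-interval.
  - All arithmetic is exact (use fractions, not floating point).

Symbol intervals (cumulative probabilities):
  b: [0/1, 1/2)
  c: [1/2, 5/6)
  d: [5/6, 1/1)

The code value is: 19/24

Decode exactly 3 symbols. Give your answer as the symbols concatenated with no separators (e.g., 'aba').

Step 1: interval [0/1, 1/1), width = 1/1 - 0/1 = 1/1
  'b': [0/1 + 1/1*0/1, 0/1 + 1/1*1/2) = [0/1, 1/2)
  'c': [0/1 + 1/1*1/2, 0/1 + 1/1*5/6) = [1/2, 5/6) <- contains code 19/24
  'd': [0/1 + 1/1*5/6, 0/1 + 1/1*1/1) = [5/6, 1/1)
  emit 'c', narrow to [1/2, 5/6)
Step 2: interval [1/2, 5/6), width = 5/6 - 1/2 = 1/3
  'b': [1/2 + 1/3*0/1, 1/2 + 1/3*1/2) = [1/2, 2/3)
  'c': [1/2 + 1/3*1/2, 1/2 + 1/3*5/6) = [2/3, 7/9)
  'd': [1/2 + 1/3*5/6, 1/2 + 1/3*1/1) = [7/9, 5/6) <- contains code 19/24
  emit 'd', narrow to [7/9, 5/6)
Step 3: interval [7/9, 5/6), width = 5/6 - 7/9 = 1/18
  'b': [7/9 + 1/18*0/1, 7/9 + 1/18*1/2) = [7/9, 29/36) <- contains code 19/24
  'c': [7/9 + 1/18*1/2, 7/9 + 1/18*5/6) = [29/36, 89/108)
  'd': [7/9 + 1/18*5/6, 7/9 + 1/18*1/1) = [89/108, 5/6)
  emit 'b', narrow to [7/9, 29/36)

Answer: cdb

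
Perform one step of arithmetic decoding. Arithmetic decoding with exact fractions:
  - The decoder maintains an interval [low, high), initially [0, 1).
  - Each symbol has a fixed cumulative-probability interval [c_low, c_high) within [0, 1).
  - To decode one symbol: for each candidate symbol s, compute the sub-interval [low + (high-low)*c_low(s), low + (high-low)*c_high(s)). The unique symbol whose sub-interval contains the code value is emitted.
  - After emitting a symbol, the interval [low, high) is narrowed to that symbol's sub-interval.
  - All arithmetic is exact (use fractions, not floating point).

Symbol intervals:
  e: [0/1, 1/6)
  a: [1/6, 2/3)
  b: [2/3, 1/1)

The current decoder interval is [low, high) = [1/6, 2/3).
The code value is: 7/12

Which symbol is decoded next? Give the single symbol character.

Answer: b

Derivation:
Interval width = high − low = 2/3 − 1/6 = 1/2
Scaled code = (code − low) / width = (7/12 − 1/6) / 1/2 = 5/6
  e: [0/1, 1/6) 
  a: [1/6, 2/3) 
  b: [2/3, 1/1) ← scaled code falls here ✓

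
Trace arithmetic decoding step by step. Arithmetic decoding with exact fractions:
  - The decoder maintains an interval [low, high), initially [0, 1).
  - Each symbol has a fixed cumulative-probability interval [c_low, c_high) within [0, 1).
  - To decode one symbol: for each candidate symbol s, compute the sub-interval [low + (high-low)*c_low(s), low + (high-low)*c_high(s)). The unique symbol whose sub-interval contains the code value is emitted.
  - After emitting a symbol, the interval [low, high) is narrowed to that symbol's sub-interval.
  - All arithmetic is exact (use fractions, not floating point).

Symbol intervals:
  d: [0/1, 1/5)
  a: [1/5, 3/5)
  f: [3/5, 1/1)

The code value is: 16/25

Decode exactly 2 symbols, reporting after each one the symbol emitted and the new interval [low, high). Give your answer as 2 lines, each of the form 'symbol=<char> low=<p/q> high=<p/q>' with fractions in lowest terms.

Answer: symbol=f low=3/5 high=1/1
symbol=d low=3/5 high=17/25

Derivation:
Step 1: interval [0/1, 1/1), width = 1/1 - 0/1 = 1/1
  'd': [0/1 + 1/1*0/1, 0/1 + 1/1*1/5) = [0/1, 1/5)
  'a': [0/1 + 1/1*1/5, 0/1 + 1/1*3/5) = [1/5, 3/5)
  'f': [0/1 + 1/1*3/5, 0/1 + 1/1*1/1) = [3/5, 1/1) <- contains code 16/25
  emit 'f', narrow to [3/5, 1/1)
Step 2: interval [3/5, 1/1), width = 1/1 - 3/5 = 2/5
  'd': [3/5 + 2/5*0/1, 3/5 + 2/5*1/5) = [3/5, 17/25) <- contains code 16/25
  'a': [3/5 + 2/5*1/5, 3/5 + 2/5*3/5) = [17/25, 21/25)
  'f': [3/5 + 2/5*3/5, 3/5 + 2/5*1/1) = [21/25, 1/1)
  emit 'd', narrow to [3/5, 17/25)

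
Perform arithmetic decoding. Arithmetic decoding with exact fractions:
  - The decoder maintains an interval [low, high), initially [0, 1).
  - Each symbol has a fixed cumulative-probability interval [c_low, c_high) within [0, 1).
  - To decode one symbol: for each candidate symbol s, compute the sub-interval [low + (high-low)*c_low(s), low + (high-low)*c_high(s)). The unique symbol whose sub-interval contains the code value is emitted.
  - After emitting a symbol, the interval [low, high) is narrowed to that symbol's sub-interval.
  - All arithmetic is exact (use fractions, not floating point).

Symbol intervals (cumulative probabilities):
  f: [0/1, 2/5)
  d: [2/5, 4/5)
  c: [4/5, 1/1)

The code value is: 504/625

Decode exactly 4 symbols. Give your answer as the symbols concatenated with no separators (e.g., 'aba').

Answer: cfff

Derivation:
Step 1: interval [0/1, 1/1), width = 1/1 - 0/1 = 1/1
  'f': [0/1 + 1/1*0/1, 0/1 + 1/1*2/5) = [0/1, 2/5)
  'd': [0/1 + 1/1*2/5, 0/1 + 1/1*4/5) = [2/5, 4/5)
  'c': [0/1 + 1/1*4/5, 0/1 + 1/1*1/1) = [4/5, 1/1) <- contains code 504/625
  emit 'c', narrow to [4/5, 1/1)
Step 2: interval [4/5, 1/1), width = 1/1 - 4/5 = 1/5
  'f': [4/5 + 1/5*0/1, 4/5 + 1/5*2/5) = [4/5, 22/25) <- contains code 504/625
  'd': [4/5 + 1/5*2/5, 4/5 + 1/5*4/5) = [22/25, 24/25)
  'c': [4/5 + 1/5*4/5, 4/5 + 1/5*1/1) = [24/25, 1/1)
  emit 'f', narrow to [4/5, 22/25)
Step 3: interval [4/5, 22/25), width = 22/25 - 4/5 = 2/25
  'f': [4/5 + 2/25*0/1, 4/5 + 2/25*2/5) = [4/5, 104/125) <- contains code 504/625
  'd': [4/5 + 2/25*2/5, 4/5 + 2/25*4/5) = [104/125, 108/125)
  'c': [4/5 + 2/25*4/5, 4/5 + 2/25*1/1) = [108/125, 22/25)
  emit 'f', narrow to [4/5, 104/125)
Step 4: interval [4/5, 104/125), width = 104/125 - 4/5 = 4/125
  'f': [4/5 + 4/125*0/1, 4/5 + 4/125*2/5) = [4/5, 508/625) <- contains code 504/625
  'd': [4/5 + 4/125*2/5, 4/5 + 4/125*4/5) = [508/625, 516/625)
  'c': [4/5 + 4/125*4/5, 4/5 + 4/125*1/1) = [516/625, 104/125)
  emit 'f', narrow to [4/5, 508/625)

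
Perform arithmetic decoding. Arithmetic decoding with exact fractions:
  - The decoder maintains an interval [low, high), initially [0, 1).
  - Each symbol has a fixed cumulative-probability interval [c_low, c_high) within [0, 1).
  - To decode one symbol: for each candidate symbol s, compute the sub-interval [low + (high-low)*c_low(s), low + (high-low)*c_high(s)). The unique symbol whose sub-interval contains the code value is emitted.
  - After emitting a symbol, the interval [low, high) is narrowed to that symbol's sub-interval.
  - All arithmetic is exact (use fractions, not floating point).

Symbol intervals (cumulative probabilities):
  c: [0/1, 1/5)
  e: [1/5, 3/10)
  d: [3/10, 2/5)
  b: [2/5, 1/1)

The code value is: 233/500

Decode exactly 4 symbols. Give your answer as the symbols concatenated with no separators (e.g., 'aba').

Answer: bcbe

Derivation:
Step 1: interval [0/1, 1/1), width = 1/1 - 0/1 = 1/1
  'c': [0/1 + 1/1*0/1, 0/1 + 1/1*1/5) = [0/1, 1/5)
  'e': [0/1 + 1/1*1/5, 0/1 + 1/1*3/10) = [1/5, 3/10)
  'd': [0/1 + 1/1*3/10, 0/1 + 1/1*2/5) = [3/10, 2/5)
  'b': [0/1 + 1/1*2/5, 0/1 + 1/1*1/1) = [2/5, 1/1) <- contains code 233/500
  emit 'b', narrow to [2/5, 1/1)
Step 2: interval [2/5, 1/1), width = 1/1 - 2/5 = 3/5
  'c': [2/5 + 3/5*0/1, 2/5 + 3/5*1/5) = [2/5, 13/25) <- contains code 233/500
  'e': [2/5 + 3/5*1/5, 2/5 + 3/5*3/10) = [13/25, 29/50)
  'd': [2/5 + 3/5*3/10, 2/5 + 3/5*2/5) = [29/50, 16/25)
  'b': [2/5 + 3/5*2/5, 2/5 + 3/5*1/1) = [16/25, 1/1)
  emit 'c', narrow to [2/5, 13/25)
Step 3: interval [2/5, 13/25), width = 13/25 - 2/5 = 3/25
  'c': [2/5 + 3/25*0/1, 2/5 + 3/25*1/5) = [2/5, 53/125)
  'e': [2/5 + 3/25*1/5, 2/5 + 3/25*3/10) = [53/125, 109/250)
  'd': [2/5 + 3/25*3/10, 2/5 + 3/25*2/5) = [109/250, 56/125)
  'b': [2/5 + 3/25*2/5, 2/5 + 3/25*1/1) = [56/125, 13/25) <- contains code 233/500
  emit 'b', narrow to [56/125, 13/25)
Step 4: interval [56/125, 13/25), width = 13/25 - 56/125 = 9/125
  'c': [56/125 + 9/125*0/1, 56/125 + 9/125*1/5) = [56/125, 289/625)
  'e': [56/125 + 9/125*1/5, 56/125 + 9/125*3/10) = [289/625, 587/1250) <- contains code 233/500
  'd': [56/125 + 9/125*3/10, 56/125 + 9/125*2/5) = [587/1250, 298/625)
  'b': [56/125 + 9/125*2/5, 56/125 + 9/125*1/1) = [298/625, 13/25)
  emit 'e', narrow to [289/625, 587/1250)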